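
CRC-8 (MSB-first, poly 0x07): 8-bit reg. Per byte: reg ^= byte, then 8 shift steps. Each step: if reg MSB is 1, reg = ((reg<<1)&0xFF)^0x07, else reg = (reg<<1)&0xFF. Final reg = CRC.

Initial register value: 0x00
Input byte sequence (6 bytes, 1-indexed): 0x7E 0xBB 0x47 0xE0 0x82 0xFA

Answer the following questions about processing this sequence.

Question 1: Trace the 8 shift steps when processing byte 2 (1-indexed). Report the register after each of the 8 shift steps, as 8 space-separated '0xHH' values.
After byte 1 (0x7E): reg=0x7D
Register before byte 2: 0x7D
After XOR with byte 0xBB: 0xC6

Answer: 0x8B 0x11 0x22 0x44 0x88 0x17 0x2E 0x5C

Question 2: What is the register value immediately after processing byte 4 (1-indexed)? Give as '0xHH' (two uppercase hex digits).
Answer: 0x6E

Derivation:
After byte 1 (0x7E): reg=0x7D
After byte 2 (0xBB): reg=0x5C
After byte 3 (0x47): reg=0x41
After byte 4 (0xE0): reg=0x6E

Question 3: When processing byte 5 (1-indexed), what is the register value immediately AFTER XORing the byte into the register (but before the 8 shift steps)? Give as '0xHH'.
Answer: 0xEC

Derivation:
Register before byte 5: 0x6E
Byte 5: 0x82
0x6E XOR 0x82 = 0xEC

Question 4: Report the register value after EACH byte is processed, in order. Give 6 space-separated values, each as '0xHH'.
0x7D 0x5C 0x41 0x6E 0x8A 0x57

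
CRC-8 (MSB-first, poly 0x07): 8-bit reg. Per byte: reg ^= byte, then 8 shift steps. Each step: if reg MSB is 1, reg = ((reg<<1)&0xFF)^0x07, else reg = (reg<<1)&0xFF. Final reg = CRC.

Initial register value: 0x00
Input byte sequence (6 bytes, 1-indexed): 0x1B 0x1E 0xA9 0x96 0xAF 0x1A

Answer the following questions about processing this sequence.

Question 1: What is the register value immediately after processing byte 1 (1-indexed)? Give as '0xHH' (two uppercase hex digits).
Answer: 0x41

Derivation:
After byte 1 (0x1B): reg=0x41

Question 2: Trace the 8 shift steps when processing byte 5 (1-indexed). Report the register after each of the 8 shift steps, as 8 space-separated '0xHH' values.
Answer: 0x03 0x06 0x0C 0x18 0x30 0x60 0xC0 0x87

Derivation:
After byte 1 (0x1B): reg=0x41
After byte 2 (0x1E): reg=0x9A
After byte 3 (0xA9): reg=0x99
After byte 4 (0x96): reg=0x2D
Register before byte 5: 0x2D
After XOR with byte 0xAF: 0x82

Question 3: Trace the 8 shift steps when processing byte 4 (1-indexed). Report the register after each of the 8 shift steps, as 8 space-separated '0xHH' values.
After byte 1 (0x1B): reg=0x41
After byte 2 (0x1E): reg=0x9A
After byte 3 (0xA9): reg=0x99
Register before byte 4: 0x99
After XOR with byte 0x96: 0x0F

Answer: 0x1E 0x3C 0x78 0xF0 0xE7 0xC9 0x95 0x2D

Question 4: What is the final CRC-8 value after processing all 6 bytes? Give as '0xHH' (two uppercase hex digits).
Answer: 0xDA

Derivation:
After byte 1 (0x1B): reg=0x41
After byte 2 (0x1E): reg=0x9A
After byte 3 (0xA9): reg=0x99
After byte 4 (0x96): reg=0x2D
After byte 5 (0xAF): reg=0x87
After byte 6 (0x1A): reg=0xDA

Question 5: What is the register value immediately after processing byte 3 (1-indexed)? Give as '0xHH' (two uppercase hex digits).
Answer: 0x99

Derivation:
After byte 1 (0x1B): reg=0x41
After byte 2 (0x1E): reg=0x9A
After byte 3 (0xA9): reg=0x99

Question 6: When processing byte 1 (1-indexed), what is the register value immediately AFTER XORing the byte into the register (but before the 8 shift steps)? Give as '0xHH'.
Answer: 0x1B

Derivation:
Register before byte 1: 0x00
Byte 1: 0x1B
0x00 XOR 0x1B = 0x1B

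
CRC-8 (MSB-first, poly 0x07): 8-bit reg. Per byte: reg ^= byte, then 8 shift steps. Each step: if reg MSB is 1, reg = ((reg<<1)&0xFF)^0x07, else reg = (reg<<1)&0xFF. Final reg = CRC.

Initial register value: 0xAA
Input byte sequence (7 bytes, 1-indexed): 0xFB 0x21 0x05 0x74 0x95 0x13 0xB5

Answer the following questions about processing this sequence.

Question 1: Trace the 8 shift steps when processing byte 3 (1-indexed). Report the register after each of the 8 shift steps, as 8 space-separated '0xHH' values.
Answer: 0xF1 0xE5 0xCD 0x9D 0x3D 0x7A 0xF4 0xEF

Derivation:
After byte 1 (0xFB): reg=0xB0
After byte 2 (0x21): reg=0xFE
Register before byte 3: 0xFE
After XOR with byte 0x05: 0xFB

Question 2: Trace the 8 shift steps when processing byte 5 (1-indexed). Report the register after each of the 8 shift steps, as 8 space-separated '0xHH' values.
Answer: 0xBA 0x73 0xE6 0xCB 0x91 0x25 0x4A 0x94

Derivation:
After byte 1 (0xFB): reg=0xB0
After byte 2 (0x21): reg=0xFE
After byte 3 (0x05): reg=0xEF
After byte 4 (0x74): reg=0xC8
Register before byte 5: 0xC8
After XOR with byte 0x95: 0x5D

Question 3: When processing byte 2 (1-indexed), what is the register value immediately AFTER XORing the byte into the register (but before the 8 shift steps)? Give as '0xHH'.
Answer: 0x91

Derivation:
Register before byte 2: 0xB0
Byte 2: 0x21
0xB0 XOR 0x21 = 0x91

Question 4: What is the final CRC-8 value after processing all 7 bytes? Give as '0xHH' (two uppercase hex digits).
Answer: 0xDF

Derivation:
After byte 1 (0xFB): reg=0xB0
After byte 2 (0x21): reg=0xFE
After byte 3 (0x05): reg=0xEF
After byte 4 (0x74): reg=0xC8
After byte 5 (0x95): reg=0x94
After byte 6 (0x13): reg=0x9C
After byte 7 (0xB5): reg=0xDF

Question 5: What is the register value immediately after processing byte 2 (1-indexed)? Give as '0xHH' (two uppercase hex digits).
Answer: 0xFE

Derivation:
After byte 1 (0xFB): reg=0xB0
After byte 2 (0x21): reg=0xFE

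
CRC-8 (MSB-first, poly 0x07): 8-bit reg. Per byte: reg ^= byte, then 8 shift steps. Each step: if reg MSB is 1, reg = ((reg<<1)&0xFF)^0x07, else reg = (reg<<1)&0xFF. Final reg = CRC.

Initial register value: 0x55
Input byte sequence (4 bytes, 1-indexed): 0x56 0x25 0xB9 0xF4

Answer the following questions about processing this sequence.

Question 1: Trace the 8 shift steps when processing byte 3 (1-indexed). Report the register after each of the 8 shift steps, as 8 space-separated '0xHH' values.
Answer: 0xFA 0xF3 0xE1 0xC5 0x8D 0x1D 0x3A 0x74

Derivation:
After byte 1 (0x56): reg=0x09
After byte 2 (0x25): reg=0xC4
Register before byte 3: 0xC4
After XOR with byte 0xB9: 0x7D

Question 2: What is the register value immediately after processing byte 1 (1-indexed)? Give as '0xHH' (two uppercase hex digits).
After byte 1 (0x56): reg=0x09

Answer: 0x09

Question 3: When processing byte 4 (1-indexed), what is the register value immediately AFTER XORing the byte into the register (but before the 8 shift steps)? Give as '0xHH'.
Register before byte 4: 0x74
Byte 4: 0xF4
0x74 XOR 0xF4 = 0x80

Answer: 0x80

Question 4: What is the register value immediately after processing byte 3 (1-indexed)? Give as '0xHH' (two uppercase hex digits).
Answer: 0x74

Derivation:
After byte 1 (0x56): reg=0x09
After byte 2 (0x25): reg=0xC4
After byte 3 (0xB9): reg=0x74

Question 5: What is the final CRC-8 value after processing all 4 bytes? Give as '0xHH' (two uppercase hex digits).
After byte 1 (0x56): reg=0x09
After byte 2 (0x25): reg=0xC4
After byte 3 (0xB9): reg=0x74
After byte 4 (0xF4): reg=0x89

Answer: 0x89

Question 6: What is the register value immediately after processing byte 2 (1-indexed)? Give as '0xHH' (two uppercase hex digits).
Answer: 0xC4

Derivation:
After byte 1 (0x56): reg=0x09
After byte 2 (0x25): reg=0xC4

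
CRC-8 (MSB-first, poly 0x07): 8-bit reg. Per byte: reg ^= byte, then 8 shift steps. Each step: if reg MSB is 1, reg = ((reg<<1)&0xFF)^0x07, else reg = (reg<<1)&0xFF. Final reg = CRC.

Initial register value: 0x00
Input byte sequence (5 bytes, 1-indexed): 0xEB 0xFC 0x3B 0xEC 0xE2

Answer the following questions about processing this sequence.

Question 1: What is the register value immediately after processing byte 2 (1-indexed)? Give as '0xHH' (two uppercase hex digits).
Answer: 0x2E

Derivation:
After byte 1 (0xEB): reg=0x9F
After byte 2 (0xFC): reg=0x2E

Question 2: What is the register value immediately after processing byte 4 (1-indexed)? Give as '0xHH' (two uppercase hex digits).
Answer: 0x9C

Derivation:
After byte 1 (0xEB): reg=0x9F
After byte 2 (0xFC): reg=0x2E
After byte 3 (0x3B): reg=0x6B
After byte 4 (0xEC): reg=0x9C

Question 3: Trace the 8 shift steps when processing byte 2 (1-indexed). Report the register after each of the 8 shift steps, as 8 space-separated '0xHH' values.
Answer: 0xC6 0x8B 0x11 0x22 0x44 0x88 0x17 0x2E

Derivation:
After byte 1 (0xEB): reg=0x9F
Register before byte 2: 0x9F
After XOR with byte 0xFC: 0x63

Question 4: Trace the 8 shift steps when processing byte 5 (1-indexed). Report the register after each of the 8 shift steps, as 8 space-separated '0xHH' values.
Answer: 0xFC 0xFF 0xF9 0xF5 0xED 0xDD 0xBD 0x7D

Derivation:
After byte 1 (0xEB): reg=0x9F
After byte 2 (0xFC): reg=0x2E
After byte 3 (0x3B): reg=0x6B
After byte 4 (0xEC): reg=0x9C
Register before byte 5: 0x9C
After XOR with byte 0xE2: 0x7E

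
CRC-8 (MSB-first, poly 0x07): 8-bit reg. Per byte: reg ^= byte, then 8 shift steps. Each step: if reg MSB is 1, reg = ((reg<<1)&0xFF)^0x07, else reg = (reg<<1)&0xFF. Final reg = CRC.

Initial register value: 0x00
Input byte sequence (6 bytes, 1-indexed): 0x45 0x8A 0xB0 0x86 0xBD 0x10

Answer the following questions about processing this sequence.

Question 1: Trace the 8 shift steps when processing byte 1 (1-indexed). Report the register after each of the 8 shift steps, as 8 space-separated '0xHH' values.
Answer: 0x8A 0x13 0x26 0x4C 0x98 0x37 0x6E 0xDC

Derivation:
Register before byte 1: 0x00
After XOR with byte 0x45: 0x45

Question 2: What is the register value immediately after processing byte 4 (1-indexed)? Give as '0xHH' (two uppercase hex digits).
Answer: 0x8D

Derivation:
After byte 1 (0x45): reg=0xDC
After byte 2 (0x8A): reg=0xA5
After byte 3 (0xB0): reg=0x6B
After byte 4 (0x86): reg=0x8D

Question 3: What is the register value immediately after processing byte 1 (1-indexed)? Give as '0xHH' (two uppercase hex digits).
After byte 1 (0x45): reg=0xDC

Answer: 0xDC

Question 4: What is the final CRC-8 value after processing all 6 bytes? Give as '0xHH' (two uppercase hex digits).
After byte 1 (0x45): reg=0xDC
After byte 2 (0x8A): reg=0xA5
After byte 3 (0xB0): reg=0x6B
After byte 4 (0x86): reg=0x8D
After byte 5 (0xBD): reg=0x90
After byte 6 (0x10): reg=0x89

Answer: 0x89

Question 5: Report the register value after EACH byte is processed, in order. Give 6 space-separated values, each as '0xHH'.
0xDC 0xA5 0x6B 0x8D 0x90 0x89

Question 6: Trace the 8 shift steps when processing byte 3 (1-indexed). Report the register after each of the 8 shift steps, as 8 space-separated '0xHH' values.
After byte 1 (0x45): reg=0xDC
After byte 2 (0x8A): reg=0xA5
Register before byte 3: 0xA5
After XOR with byte 0xB0: 0x15

Answer: 0x2A 0x54 0xA8 0x57 0xAE 0x5B 0xB6 0x6B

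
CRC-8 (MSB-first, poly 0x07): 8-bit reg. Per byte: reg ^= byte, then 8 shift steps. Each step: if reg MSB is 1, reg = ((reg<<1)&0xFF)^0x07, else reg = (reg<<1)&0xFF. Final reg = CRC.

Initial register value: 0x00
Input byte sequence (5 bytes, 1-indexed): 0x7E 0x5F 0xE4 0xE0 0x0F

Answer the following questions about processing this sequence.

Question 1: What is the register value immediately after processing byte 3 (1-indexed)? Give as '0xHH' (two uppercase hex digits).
After byte 1 (0x7E): reg=0x7D
After byte 2 (0x5F): reg=0xEE
After byte 3 (0xE4): reg=0x36

Answer: 0x36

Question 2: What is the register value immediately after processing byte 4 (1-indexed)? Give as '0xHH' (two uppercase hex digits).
Answer: 0x2C

Derivation:
After byte 1 (0x7E): reg=0x7D
After byte 2 (0x5F): reg=0xEE
After byte 3 (0xE4): reg=0x36
After byte 4 (0xE0): reg=0x2C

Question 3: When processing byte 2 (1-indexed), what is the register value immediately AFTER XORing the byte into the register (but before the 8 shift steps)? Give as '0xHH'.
Register before byte 2: 0x7D
Byte 2: 0x5F
0x7D XOR 0x5F = 0x22

Answer: 0x22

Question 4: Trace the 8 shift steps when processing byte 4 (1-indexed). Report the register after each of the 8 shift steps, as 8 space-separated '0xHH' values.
After byte 1 (0x7E): reg=0x7D
After byte 2 (0x5F): reg=0xEE
After byte 3 (0xE4): reg=0x36
Register before byte 4: 0x36
After XOR with byte 0xE0: 0xD6

Answer: 0xAB 0x51 0xA2 0x43 0x86 0x0B 0x16 0x2C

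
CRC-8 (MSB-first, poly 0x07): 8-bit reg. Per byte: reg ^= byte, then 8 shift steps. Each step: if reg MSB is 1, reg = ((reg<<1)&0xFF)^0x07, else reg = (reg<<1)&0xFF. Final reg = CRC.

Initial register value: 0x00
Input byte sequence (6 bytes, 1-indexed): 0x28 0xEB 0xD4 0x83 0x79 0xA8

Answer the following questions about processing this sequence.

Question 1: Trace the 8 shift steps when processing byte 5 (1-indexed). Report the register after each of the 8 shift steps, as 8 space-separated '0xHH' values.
After byte 1 (0x28): reg=0xD8
After byte 2 (0xEB): reg=0x99
After byte 3 (0xD4): reg=0xE4
After byte 4 (0x83): reg=0x32
Register before byte 5: 0x32
After XOR with byte 0x79: 0x4B

Answer: 0x96 0x2B 0x56 0xAC 0x5F 0xBE 0x7B 0xF6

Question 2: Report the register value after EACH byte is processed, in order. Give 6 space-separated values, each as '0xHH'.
0xD8 0x99 0xE4 0x32 0xF6 0x9D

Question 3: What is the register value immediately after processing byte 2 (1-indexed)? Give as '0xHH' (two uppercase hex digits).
After byte 1 (0x28): reg=0xD8
After byte 2 (0xEB): reg=0x99

Answer: 0x99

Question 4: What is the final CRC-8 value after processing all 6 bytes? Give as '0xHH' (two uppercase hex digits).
After byte 1 (0x28): reg=0xD8
After byte 2 (0xEB): reg=0x99
After byte 3 (0xD4): reg=0xE4
After byte 4 (0x83): reg=0x32
After byte 5 (0x79): reg=0xF6
After byte 6 (0xA8): reg=0x9D

Answer: 0x9D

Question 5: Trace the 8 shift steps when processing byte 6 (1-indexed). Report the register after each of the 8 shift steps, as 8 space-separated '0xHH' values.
After byte 1 (0x28): reg=0xD8
After byte 2 (0xEB): reg=0x99
After byte 3 (0xD4): reg=0xE4
After byte 4 (0x83): reg=0x32
After byte 5 (0x79): reg=0xF6
Register before byte 6: 0xF6
After XOR with byte 0xA8: 0x5E

Answer: 0xBC 0x7F 0xFE 0xFB 0xF1 0xE5 0xCD 0x9D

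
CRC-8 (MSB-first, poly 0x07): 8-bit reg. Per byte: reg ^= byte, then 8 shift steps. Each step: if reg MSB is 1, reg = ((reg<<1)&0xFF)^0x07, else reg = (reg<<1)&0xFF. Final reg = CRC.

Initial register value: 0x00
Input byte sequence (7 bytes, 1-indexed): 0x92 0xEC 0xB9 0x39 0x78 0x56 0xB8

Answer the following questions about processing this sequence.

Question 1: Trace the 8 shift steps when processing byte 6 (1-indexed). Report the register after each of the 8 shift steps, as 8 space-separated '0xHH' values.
After byte 1 (0x92): reg=0xF7
After byte 2 (0xEC): reg=0x41
After byte 3 (0xB9): reg=0xE6
After byte 4 (0x39): reg=0x13
After byte 5 (0x78): reg=0x16
Register before byte 6: 0x16
After XOR with byte 0x56: 0x40

Answer: 0x80 0x07 0x0E 0x1C 0x38 0x70 0xE0 0xC7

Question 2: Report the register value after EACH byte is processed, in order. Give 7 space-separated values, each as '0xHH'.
0xF7 0x41 0xE6 0x13 0x16 0xC7 0x7A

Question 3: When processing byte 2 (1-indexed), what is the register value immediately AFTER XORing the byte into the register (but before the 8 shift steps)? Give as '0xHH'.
Answer: 0x1B

Derivation:
Register before byte 2: 0xF7
Byte 2: 0xEC
0xF7 XOR 0xEC = 0x1B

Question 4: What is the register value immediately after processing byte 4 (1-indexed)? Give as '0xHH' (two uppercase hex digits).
After byte 1 (0x92): reg=0xF7
After byte 2 (0xEC): reg=0x41
After byte 3 (0xB9): reg=0xE6
After byte 4 (0x39): reg=0x13

Answer: 0x13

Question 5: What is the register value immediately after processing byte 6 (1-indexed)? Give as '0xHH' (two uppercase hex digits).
After byte 1 (0x92): reg=0xF7
After byte 2 (0xEC): reg=0x41
After byte 3 (0xB9): reg=0xE6
After byte 4 (0x39): reg=0x13
After byte 5 (0x78): reg=0x16
After byte 6 (0x56): reg=0xC7

Answer: 0xC7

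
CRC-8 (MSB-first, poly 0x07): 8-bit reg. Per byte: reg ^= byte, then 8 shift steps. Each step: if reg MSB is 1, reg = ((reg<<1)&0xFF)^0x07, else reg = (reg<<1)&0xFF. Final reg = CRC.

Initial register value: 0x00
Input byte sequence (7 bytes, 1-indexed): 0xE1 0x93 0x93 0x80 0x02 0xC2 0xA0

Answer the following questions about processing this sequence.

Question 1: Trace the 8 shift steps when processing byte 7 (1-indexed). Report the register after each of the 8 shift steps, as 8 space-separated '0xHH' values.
Answer: 0x4C 0x98 0x37 0x6E 0xDC 0xBF 0x79 0xF2

Derivation:
After byte 1 (0xE1): reg=0xA9
After byte 2 (0x93): reg=0xA6
After byte 3 (0x93): reg=0x8B
After byte 4 (0x80): reg=0x31
After byte 5 (0x02): reg=0x99
After byte 6 (0xC2): reg=0x86
Register before byte 7: 0x86
After XOR with byte 0xA0: 0x26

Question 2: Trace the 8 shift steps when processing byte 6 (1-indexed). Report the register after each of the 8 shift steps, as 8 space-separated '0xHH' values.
Answer: 0xB6 0x6B 0xD6 0xAB 0x51 0xA2 0x43 0x86

Derivation:
After byte 1 (0xE1): reg=0xA9
After byte 2 (0x93): reg=0xA6
After byte 3 (0x93): reg=0x8B
After byte 4 (0x80): reg=0x31
After byte 5 (0x02): reg=0x99
Register before byte 6: 0x99
After XOR with byte 0xC2: 0x5B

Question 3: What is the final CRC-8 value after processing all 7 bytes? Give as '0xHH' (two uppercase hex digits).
After byte 1 (0xE1): reg=0xA9
After byte 2 (0x93): reg=0xA6
After byte 3 (0x93): reg=0x8B
After byte 4 (0x80): reg=0x31
After byte 5 (0x02): reg=0x99
After byte 6 (0xC2): reg=0x86
After byte 7 (0xA0): reg=0xF2

Answer: 0xF2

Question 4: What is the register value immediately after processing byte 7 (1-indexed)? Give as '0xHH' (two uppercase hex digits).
After byte 1 (0xE1): reg=0xA9
After byte 2 (0x93): reg=0xA6
After byte 3 (0x93): reg=0x8B
After byte 4 (0x80): reg=0x31
After byte 5 (0x02): reg=0x99
After byte 6 (0xC2): reg=0x86
After byte 7 (0xA0): reg=0xF2

Answer: 0xF2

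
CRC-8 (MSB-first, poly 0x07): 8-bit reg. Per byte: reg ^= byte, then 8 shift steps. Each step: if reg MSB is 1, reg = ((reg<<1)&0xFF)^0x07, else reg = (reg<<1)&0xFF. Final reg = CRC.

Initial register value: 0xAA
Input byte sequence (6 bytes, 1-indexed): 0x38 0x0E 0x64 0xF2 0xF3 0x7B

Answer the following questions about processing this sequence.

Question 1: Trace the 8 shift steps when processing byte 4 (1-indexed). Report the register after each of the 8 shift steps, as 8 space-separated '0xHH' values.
Answer: 0xC0 0x87 0x09 0x12 0x24 0x48 0x90 0x27

Derivation:
After byte 1 (0x38): reg=0xF7
After byte 2 (0x0E): reg=0xE1
After byte 3 (0x64): reg=0x92
Register before byte 4: 0x92
After XOR with byte 0xF2: 0x60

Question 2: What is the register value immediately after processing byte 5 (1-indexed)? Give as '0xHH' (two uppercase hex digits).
Answer: 0x22

Derivation:
After byte 1 (0x38): reg=0xF7
After byte 2 (0x0E): reg=0xE1
After byte 3 (0x64): reg=0x92
After byte 4 (0xF2): reg=0x27
After byte 5 (0xF3): reg=0x22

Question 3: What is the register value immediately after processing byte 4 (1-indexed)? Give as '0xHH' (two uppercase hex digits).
After byte 1 (0x38): reg=0xF7
After byte 2 (0x0E): reg=0xE1
After byte 3 (0x64): reg=0x92
After byte 4 (0xF2): reg=0x27

Answer: 0x27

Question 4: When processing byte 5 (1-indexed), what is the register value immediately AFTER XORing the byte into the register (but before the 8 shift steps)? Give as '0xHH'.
Answer: 0xD4

Derivation:
Register before byte 5: 0x27
Byte 5: 0xF3
0x27 XOR 0xF3 = 0xD4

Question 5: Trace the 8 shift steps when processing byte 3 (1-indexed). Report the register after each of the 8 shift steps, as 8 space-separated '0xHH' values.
After byte 1 (0x38): reg=0xF7
After byte 2 (0x0E): reg=0xE1
Register before byte 3: 0xE1
After XOR with byte 0x64: 0x85

Answer: 0x0D 0x1A 0x34 0x68 0xD0 0xA7 0x49 0x92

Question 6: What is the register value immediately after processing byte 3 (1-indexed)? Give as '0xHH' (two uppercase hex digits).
Answer: 0x92

Derivation:
After byte 1 (0x38): reg=0xF7
After byte 2 (0x0E): reg=0xE1
After byte 3 (0x64): reg=0x92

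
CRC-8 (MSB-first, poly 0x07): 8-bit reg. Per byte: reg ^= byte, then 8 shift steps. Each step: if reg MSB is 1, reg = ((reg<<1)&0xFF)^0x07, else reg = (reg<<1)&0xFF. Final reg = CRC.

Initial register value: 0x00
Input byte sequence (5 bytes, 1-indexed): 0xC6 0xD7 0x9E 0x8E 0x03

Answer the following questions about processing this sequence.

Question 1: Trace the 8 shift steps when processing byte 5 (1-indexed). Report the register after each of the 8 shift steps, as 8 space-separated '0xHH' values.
After byte 1 (0xC6): reg=0x5C
After byte 2 (0xD7): reg=0xB8
After byte 3 (0x9E): reg=0xF2
After byte 4 (0x8E): reg=0x73
Register before byte 5: 0x73
After XOR with byte 0x03: 0x70

Answer: 0xE0 0xC7 0x89 0x15 0x2A 0x54 0xA8 0x57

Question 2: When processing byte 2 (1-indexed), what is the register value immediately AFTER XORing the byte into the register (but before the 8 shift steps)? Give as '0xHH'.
Register before byte 2: 0x5C
Byte 2: 0xD7
0x5C XOR 0xD7 = 0x8B

Answer: 0x8B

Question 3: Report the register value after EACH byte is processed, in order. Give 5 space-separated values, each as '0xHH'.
0x5C 0xB8 0xF2 0x73 0x57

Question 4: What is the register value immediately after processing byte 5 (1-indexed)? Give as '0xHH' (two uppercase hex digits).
After byte 1 (0xC6): reg=0x5C
After byte 2 (0xD7): reg=0xB8
After byte 3 (0x9E): reg=0xF2
After byte 4 (0x8E): reg=0x73
After byte 5 (0x03): reg=0x57

Answer: 0x57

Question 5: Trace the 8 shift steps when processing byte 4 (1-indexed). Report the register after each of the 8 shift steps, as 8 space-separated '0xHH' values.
Answer: 0xF8 0xF7 0xE9 0xD5 0xAD 0x5D 0xBA 0x73

Derivation:
After byte 1 (0xC6): reg=0x5C
After byte 2 (0xD7): reg=0xB8
After byte 3 (0x9E): reg=0xF2
Register before byte 4: 0xF2
After XOR with byte 0x8E: 0x7C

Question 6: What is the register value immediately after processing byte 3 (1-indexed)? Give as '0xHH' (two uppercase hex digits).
After byte 1 (0xC6): reg=0x5C
After byte 2 (0xD7): reg=0xB8
After byte 3 (0x9E): reg=0xF2

Answer: 0xF2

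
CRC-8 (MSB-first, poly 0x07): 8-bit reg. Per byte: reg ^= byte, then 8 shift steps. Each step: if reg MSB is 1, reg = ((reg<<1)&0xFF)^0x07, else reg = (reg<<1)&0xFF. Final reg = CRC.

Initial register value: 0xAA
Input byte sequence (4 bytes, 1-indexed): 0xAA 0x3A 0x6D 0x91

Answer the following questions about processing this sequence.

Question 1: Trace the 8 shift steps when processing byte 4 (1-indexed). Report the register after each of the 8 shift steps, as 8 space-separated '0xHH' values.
Answer: 0xDB 0xB1 0x65 0xCA 0x93 0x21 0x42 0x84

Derivation:
After byte 1 (0xAA): reg=0x00
After byte 2 (0x3A): reg=0xA6
After byte 3 (0x6D): reg=0x7F
Register before byte 4: 0x7F
After XOR with byte 0x91: 0xEE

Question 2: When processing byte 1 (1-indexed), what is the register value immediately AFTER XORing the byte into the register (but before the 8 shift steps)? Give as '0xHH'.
Answer: 0x00

Derivation:
Register before byte 1: 0xAA
Byte 1: 0xAA
0xAA XOR 0xAA = 0x00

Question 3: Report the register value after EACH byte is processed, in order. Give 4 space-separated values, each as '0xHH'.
0x00 0xA6 0x7F 0x84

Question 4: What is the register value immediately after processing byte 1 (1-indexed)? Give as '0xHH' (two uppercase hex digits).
After byte 1 (0xAA): reg=0x00

Answer: 0x00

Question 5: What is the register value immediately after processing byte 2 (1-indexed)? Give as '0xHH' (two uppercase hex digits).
After byte 1 (0xAA): reg=0x00
After byte 2 (0x3A): reg=0xA6

Answer: 0xA6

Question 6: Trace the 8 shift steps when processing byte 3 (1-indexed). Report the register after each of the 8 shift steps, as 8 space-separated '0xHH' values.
After byte 1 (0xAA): reg=0x00
After byte 2 (0x3A): reg=0xA6
Register before byte 3: 0xA6
After XOR with byte 0x6D: 0xCB

Answer: 0x91 0x25 0x4A 0x94 0x2F 0x5E 0xBC 0x7F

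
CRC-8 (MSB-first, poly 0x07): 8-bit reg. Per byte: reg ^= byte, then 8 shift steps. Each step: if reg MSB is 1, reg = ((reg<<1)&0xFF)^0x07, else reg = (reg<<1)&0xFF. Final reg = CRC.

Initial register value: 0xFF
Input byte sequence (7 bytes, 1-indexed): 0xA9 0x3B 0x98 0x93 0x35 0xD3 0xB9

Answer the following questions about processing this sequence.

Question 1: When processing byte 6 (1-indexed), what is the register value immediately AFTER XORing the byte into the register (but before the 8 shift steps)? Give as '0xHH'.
Answer: 0xEC

Derivation:
Register before byte 6: 0x3F
Byte 6: 0xD3
0x3F XOR 0xD3 = 0xEC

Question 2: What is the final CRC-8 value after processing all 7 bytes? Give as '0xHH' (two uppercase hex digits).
Answer: 0x99

Derivation:
After byte 1 (0xA9): reg=0xA5
After byte 2 (0x3B): reg=0xD3
After byte 3 (0x98): reg=0xF6
After byte 4 (0x93): reg=0x3C
After byte 5 (0x35): reg=0x3F
After byte 6 (0xD3): reg=0x8A
After byte 7 (0xB9): reg=0x99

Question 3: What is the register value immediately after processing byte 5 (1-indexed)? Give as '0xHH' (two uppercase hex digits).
Answer: 0x3F

Derivation:
After byte 1 (0xA9): reg=0xA5
After byte 2 (0x3B): reg=0xD3
After byte 3 (0x98): reg=0xF6
After byte 4 (0x93): reg=0x3C
After byte 5 (0x35): reg=0x3F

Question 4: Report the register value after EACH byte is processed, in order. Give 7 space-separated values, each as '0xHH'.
0xA5 0xD3 0xF6 0x3C 0x3F 0x8A 0x99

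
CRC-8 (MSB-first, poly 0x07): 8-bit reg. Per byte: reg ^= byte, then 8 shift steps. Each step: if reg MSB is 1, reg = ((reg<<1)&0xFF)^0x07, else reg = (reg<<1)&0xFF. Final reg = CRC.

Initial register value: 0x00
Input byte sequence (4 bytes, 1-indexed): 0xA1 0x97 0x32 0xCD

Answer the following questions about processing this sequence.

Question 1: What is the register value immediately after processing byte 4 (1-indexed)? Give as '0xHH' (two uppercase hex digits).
After byte 1 (0xA1): reg=0x6E
After byte 2 (0x97): reg=0xE1
After byte 3 (0x32): reg=0x37
After byte 4 (0xCD): reg=0xE8

Answer: 0xE8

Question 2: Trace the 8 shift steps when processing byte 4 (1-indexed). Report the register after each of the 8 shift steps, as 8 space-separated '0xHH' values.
Answer: 0xF3 0xE1 0xC5 0x8D 0x1D 0x3A 0x74 0xE8

Derivation:
After byte 1 (0xA1): reg=0x6E
After byte 2 (0x97): reg=0xE1
After byte 3 (0x32): reg=0x37
Register before byte 4: 0x37
After XOR with byte 0xCD: 0xFA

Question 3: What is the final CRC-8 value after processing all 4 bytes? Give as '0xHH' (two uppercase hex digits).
Answer: 0xE8

Derivation:
After byte 1 (0xA1): reg=0x6E
After byte 2 (0x97): reg=0xE1
After byte 3 (0x32): reg=0x37
After byte 4 (0xCD): reg=0xE8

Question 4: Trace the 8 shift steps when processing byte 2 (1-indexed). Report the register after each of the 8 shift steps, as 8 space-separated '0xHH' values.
Answer: 0xF5 0xED 0xDD 0xBD 0x7D 0xFA 0xF3 0xE1

Derivation:
After byte 1 (0xA1): reg=0x6E
Register before byte 2: 0x6E
After XOR with byte 0x97: 0xF9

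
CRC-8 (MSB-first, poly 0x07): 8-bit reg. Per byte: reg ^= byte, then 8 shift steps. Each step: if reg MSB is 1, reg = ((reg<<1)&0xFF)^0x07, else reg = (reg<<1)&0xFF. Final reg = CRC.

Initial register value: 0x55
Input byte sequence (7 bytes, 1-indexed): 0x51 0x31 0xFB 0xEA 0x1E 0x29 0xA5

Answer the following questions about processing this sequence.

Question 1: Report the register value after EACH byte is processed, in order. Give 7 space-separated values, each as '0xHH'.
0x1C 0xC3 0xA8 0xC9 0x2B 0x0E 0x58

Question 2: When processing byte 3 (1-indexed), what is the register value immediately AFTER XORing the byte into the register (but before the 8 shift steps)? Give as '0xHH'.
Register before byte 3: 0xC3
Byte 3: 0xFB
0xC3 XOR 0xFB = 0x38

Answer: 0x38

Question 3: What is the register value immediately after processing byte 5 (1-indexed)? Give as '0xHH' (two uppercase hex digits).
Answer: 0x2B

Derivation:
After byte 1 (0x51): reg=0x1C
After byte 2 (0x31): reg=0xC3
After byte 3 (0xFB): reg=0xA8
After byte 4 (0xEA): reg=0xC9
After byte 5 (0x1E): reg=0x2B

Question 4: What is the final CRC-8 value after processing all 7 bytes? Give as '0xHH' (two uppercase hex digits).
Answer: 0x58

Derivation:
After byte 1 (0x51): reg=0x1C
After byte 2 (0x31): reg=0xC3
After byte 3 (0xFB): reg=0xA8
After byte 4 (0xEA): reg=0xC9
After byte 5 (0x1E): reg=0x2B
After byte 6 (0x29): reg=0x0E
After byte 7 (0xA5): reg=0x58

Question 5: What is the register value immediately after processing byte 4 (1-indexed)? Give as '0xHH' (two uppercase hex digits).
Answer: 0xC9

Derivation:
After byte 1 (0x51): reg=0x1C
After byte 2 (0x31): reg=0xC3
After byte 3 (0xFB): reg=0xA8
After byte 4 (0xEA): reg=0xC9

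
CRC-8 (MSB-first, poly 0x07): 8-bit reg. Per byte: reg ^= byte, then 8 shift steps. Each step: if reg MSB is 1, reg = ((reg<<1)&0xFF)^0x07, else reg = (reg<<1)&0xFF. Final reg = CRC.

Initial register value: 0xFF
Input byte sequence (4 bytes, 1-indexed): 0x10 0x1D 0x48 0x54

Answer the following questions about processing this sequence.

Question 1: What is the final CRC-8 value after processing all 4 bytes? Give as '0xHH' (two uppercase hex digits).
Answer: 0xDD

Derivation:
After byte 1 (0x10): reg=0x83
After byte 2 (0x1D): reg=0xD3
After byte 3 (0x48): reg=0xC8
After byte 4 (0x54): reg=0xDD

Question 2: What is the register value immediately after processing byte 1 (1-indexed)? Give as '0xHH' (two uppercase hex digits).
Answer: 0x83

Derivation:
After byte 1 (0x10): reg=0x83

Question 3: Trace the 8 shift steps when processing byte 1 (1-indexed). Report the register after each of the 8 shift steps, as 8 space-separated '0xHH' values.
Register before byte 1: 0xFF
After XOR with byte 0x10: 0xEF

Answer: 0xD9 0xB5 0x6D 0xDA 0xB3 0x61 0xC2 0x83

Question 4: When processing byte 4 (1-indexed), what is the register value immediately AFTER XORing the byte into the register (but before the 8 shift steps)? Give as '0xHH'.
Register before byte 4: 0xC8
Byte 4: 0x54
0xC8 XOR 0x54 = 0x9C

Answer: 0x9C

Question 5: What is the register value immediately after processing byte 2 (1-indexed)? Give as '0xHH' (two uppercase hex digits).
After byte 1 (0x10): reg=0x83
After byte 2 (0x1D): reg=0xD3

Answer: 0xD3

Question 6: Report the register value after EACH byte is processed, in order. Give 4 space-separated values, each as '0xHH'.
0x83 0xD3 0xC8 0xDD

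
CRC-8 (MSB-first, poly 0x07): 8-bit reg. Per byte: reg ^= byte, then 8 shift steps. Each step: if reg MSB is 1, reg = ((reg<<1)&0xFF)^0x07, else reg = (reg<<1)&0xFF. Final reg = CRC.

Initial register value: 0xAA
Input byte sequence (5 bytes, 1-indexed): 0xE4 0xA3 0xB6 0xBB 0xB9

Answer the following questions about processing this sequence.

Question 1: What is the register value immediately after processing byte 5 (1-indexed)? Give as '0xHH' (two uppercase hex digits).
Answer: 0x36

Derivation:
After byte 1 (0xE4): reg=0xED
After byte 2 (0xA3): reg=0xED
After byte 3 (0xB6): reg=0x86
After byte 4 (0xBB): reg=0xB3
After byte 5 (0xB9): reg=0x36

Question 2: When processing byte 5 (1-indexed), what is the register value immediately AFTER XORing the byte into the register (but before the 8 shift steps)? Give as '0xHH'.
Register before byte 5: 0xB3
Byte 5: 0xB9
0xB3 XOR 0xB9 = 0x0A

Answer: 0x0A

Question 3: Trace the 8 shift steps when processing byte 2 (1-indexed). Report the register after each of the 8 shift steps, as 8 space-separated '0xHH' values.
Answer: 0x9C 0x3F 0x7E 0xFC 0xFF 0xF9 0xF5 0xED

Derivation:
After byte 1 (0xE4): reg=0xED
Register before byte 2: 0xED
After XOR with byte 0xA3: 0x4E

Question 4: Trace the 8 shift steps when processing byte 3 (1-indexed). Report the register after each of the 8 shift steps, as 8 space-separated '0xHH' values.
Answer: 0xB6 0x6B 0xD6 0xAB 0x51 0xA2 0x43 0x86

Derivation:
After byte 1 (0xE4): reg=0xED
After byte 2 (0xA3): reg=0xED
Register before byte 3: 0xED
After XOR with byte 0xB6: 0x5B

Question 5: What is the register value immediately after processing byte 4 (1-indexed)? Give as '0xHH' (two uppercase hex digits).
Answer: 0xB3

Derivation:
After byte 1 (0xE4): reg=0xED
After byte 2 (0xA3): reg=0xED
After byte 3 (0xB6): reg=0x86
After byte 4 (0xBB): reg=0xB3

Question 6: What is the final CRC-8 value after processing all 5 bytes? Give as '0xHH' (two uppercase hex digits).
Answer: 0x36

Derivation:
After byte 1 (0xE4): reg=0xED
After byte 2 (0xA3): reg=0xED
After byte 3 (0xB6): reg=0x86
After byte 4 (0xBB): reg=0xB3
After byte 5 (0xB9): reg=0x36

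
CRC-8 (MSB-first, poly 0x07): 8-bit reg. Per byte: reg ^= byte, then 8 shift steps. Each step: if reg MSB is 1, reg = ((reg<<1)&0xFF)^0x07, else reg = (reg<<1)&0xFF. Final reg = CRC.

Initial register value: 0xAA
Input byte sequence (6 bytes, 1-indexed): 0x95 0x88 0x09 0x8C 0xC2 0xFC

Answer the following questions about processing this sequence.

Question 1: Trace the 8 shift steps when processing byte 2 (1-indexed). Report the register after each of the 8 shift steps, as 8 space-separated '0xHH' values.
After byte 1 (0x95): reg=0xBD
Register before byte 2: 0xBD
After XOR with byte 0x88: 0x35

Answer: 0x6A 0xD4 0xAF 0x59 0xB2 0x63 0xC6 0x8B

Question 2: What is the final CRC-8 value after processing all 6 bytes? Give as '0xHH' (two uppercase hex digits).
Answer: 0xD1

Derivation:
After byte 1 (0x95): reg=0xBD
After byte 2 (0x88): reg=0x8B
After byte 3 (0x09): reg=0x87
After byte 4 (0x8C): reg=0x31
After byte 5 (0xC2): reg=0xD7
After byte 6 (0xFC): reg=0xD1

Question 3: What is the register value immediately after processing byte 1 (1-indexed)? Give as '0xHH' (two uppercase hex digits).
Answer: 0xBD

Derivation:
After byte 1 (0x95): reg=0xBD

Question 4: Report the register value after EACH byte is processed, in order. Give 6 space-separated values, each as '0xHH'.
0xBD 0x8B 0x87 0x31 0xD7 0xD1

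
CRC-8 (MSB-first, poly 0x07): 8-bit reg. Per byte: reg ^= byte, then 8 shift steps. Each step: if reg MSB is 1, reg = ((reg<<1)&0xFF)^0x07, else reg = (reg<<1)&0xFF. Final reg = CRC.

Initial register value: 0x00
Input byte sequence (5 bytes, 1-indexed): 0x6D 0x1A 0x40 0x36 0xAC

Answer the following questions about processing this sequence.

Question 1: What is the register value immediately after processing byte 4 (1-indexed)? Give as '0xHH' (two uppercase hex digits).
After byte 1 (0x6D): reg=0x04
After byte 2 (0x1A): reg=0x5A
After byte 3 (0x40): reg=0x46
After byte 4 (0x36): reg=0x57

Answer: 0x57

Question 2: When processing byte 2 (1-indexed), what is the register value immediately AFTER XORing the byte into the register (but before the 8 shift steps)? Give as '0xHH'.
Answer: 0x1E

Derivation:
Register before byte 2: 0x04
Byte 2: 0x1A
0x04 XOR 0x1A = 0x1E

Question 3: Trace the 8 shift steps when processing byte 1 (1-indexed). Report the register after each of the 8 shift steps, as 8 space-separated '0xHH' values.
Register before byte 1: 0x00
After XOR with byte 0x6D: 0x6D

Answer: 0xDA 0xB3 0x61 0xC2 0x83 0x01 0x02 0x04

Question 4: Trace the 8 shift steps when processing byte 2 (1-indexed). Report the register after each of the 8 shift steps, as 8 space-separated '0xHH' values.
After byte 1 (0x6D): reg=0x04
Register before byte 2: 0x04
After XOR with byte 0x1A: 0x1E

Answer: 0x3C 0x78 0xF0 0xE7 0xC9 0x95 0x2D 0x5A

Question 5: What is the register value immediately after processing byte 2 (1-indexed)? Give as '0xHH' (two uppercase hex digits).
After byte 1 (0x6D): reg=0x04
After byte 2 (0x1A): reg=0x5A

Answer: 0x5A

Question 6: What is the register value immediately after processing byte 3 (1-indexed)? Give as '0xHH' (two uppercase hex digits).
After byte 1 (0x6D): reg=0x04
After byte 2 (0x1A): reg=0x5A
After byte 3 (0x40): reg=0x46

Answer: 0x46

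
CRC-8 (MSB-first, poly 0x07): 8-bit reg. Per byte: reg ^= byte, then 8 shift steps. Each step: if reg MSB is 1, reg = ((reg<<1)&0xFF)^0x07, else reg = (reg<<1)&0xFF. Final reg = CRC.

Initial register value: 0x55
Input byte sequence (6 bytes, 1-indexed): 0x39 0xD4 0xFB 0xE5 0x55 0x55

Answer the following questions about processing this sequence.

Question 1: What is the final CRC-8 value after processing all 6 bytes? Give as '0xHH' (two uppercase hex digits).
Answer: 0x22

Derivation:
After byte 1 (0x39): reg=0x03
After byte 2 (0xD4): reg=0x2B
After byte 3 (0xFB): reg=0x3E
After byte 4 (0xE5): reg=0x0F
After byte 5 (0x55): reg=0x81
After byte 6 (0x55): reg=0x22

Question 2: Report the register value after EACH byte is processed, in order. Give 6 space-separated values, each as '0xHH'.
0x03 0x2B 0x3E 0x0F 0x81 0x22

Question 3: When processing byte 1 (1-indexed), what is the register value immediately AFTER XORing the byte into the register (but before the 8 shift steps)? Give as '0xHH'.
Register before byte 1: 0x55
Byte 1: 0x39
0x55 XOR 0x39 = 0x6C

Answer: 0x6C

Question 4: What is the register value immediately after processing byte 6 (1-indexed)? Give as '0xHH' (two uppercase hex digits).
Answer: 0x22

Derivation:
After byte 1 (0x39): reg=0x03
After byte 2 (0xD4): reg=0x2B
After byte 3 (0xFB): reg=0x3E
After byte 4 (0xE5): reg=0x0F
After byte 5 (0x55): reg=0x81
After byte 6 (0x55): reg=0x22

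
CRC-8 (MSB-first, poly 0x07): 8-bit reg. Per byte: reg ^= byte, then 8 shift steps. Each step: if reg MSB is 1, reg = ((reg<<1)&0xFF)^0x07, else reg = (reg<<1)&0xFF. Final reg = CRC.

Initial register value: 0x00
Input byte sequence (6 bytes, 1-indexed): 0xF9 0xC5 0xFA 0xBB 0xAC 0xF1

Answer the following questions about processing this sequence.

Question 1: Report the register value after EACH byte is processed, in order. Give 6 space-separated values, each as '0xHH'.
0xE1 0xFC 0x12 0x56 0xE8 0x4F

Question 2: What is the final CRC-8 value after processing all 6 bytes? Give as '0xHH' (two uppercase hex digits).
After byte 1 (0xF9): reg=0xE1
After byte 2 (0xC5): reg=0xFC
After byte 3 (0xFA): reg=0x12
After byte 4 (0xBB): reg=0x56
After byte 5 (0xAC): reg=0xE8
After byte 6 (0xF1): reg=0x4F

Answer: 0x4F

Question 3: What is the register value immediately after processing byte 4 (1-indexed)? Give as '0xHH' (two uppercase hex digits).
Answer: 0x56

Derivation:
After byte 1 (0xF9): reg=0xE1
After byte 2 (0xC5): reg=0xFC
After byte 3 (0xFA): reg=0x12
After byte 4 (0xBB): reg=0x56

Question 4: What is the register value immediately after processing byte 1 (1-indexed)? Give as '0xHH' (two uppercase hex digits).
Answer: 0xE1

Derivation:
After byte 1 (0xF9): reg=0xE1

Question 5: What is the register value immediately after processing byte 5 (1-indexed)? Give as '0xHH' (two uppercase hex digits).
Answer: 0xE8

Derivation:
After byte 1 (0xF9): reg=0xE1
After byte 2 (0xC5): reg=0xFC
After byte 3 (0xFA): reg=0x12
After byte 4 (0xBB): reg=0x56
After byte 5 (0xAC): reg=0xE8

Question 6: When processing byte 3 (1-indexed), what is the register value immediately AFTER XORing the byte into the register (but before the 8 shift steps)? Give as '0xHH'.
Register before byte 3: 0xFC
Byte 3: 0xFA
0xFC XOR 0xFA = 0x06

Answer: 0x06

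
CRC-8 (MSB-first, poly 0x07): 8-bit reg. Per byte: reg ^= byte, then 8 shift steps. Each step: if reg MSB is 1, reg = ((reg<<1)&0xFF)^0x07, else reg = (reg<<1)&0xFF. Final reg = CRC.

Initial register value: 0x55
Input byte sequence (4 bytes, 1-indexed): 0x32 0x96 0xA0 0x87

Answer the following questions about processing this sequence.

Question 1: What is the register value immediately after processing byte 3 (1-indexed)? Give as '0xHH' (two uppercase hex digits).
Answer: 0x25

Derivation:
After byte 1 (0x32): reg=0x32
After byte 2 (0x96): reg=0x75
After byte 3 (0xA0): reg=0x25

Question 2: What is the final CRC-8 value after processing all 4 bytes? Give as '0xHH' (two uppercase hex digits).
Answer: 0x67

Derivation:
After byte 1 (0x32): reg=0x32
After byte 2 (0x96): reg=0x75
After byte 3 (0xA0): reg=0x25
After byte 4 (0x87): reg=0x67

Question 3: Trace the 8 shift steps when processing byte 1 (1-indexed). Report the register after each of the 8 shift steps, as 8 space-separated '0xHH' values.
Answer: 0xCE 0x9B 0x31 0x62 0xC4 0x8F 0x19 0x32

Derivation:
Register before byte 1: 0x55
After XOR with byte 0x32: 0x67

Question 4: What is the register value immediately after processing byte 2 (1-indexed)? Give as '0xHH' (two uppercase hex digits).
After byte 1 (0x32): reg=0x32
After byte 2 (0x96): reg=0x75

Answer: 0x75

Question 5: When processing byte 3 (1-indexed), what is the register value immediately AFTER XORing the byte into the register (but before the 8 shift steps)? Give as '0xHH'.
Register before byte 3: 0x75
Byte 3: 0xA0
0x75 XOR 0xA0 = 0xD5

Answer: 0xD5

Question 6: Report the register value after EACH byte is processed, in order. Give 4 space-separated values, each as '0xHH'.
0x32 0x75 0x25 0x67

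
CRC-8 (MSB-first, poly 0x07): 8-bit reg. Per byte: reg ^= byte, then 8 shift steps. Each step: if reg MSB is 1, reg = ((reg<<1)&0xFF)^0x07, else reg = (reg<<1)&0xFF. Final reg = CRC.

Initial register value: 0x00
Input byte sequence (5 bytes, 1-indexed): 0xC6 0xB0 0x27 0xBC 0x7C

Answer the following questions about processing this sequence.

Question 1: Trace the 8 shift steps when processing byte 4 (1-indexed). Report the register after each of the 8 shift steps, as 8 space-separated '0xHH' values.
After byte 1 (0xC6): reg=0x5C
After byte 2 (0xB0): reg=0x8A
After byte 3 (0x27): reg=0x4A
Register before byte 4: 0x4A
After XOR with byte 0xBC: 0xF6

Answer: 0xEB 0xD1 0xA5 0x4D 0x9A 0x33 0x66 0xCC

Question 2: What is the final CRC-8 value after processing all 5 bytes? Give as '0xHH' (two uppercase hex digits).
Answer: 0x19

Derivation:
After byte 1 (0xC6): reg=0x5C
After byte 2 (0xB0): reg=0x8A
After byte 3 (0x27): reg=0x4A
After byte 4 (0xBC): reg=0xCC
After byte 5 (0x7C): reg=0x19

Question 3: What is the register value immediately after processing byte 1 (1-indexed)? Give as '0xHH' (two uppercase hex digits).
Answer: 0x5C

Derivation:
After byte 1 (0xC6): reg=0x5C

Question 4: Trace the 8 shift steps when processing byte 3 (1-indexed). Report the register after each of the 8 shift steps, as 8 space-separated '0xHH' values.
After byte 1 (0xC6): reg=0x5C
After byte 2 (0xB0): reg=0x8A
Register before byte 3: 0x8A
After XOR with byte 0x27: 0xAD

Answer: 0x5D 0xBA 0x73 0xE6 0xCB 0x91 0x25 0x4A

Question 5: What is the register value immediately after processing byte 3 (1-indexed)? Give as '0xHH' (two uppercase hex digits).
Answer: 0x4A

Derivation:
After byte 1 (0xC6): reg=0x5C
After byte 2 (0xB0): reg=0x8A
After byte 3 (0x27): reg=0x4A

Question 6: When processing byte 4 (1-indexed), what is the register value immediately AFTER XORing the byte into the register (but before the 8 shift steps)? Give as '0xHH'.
Register before byte 4: 0x4A
Byte 4: 0xBC
0x4A XOR 0xBC = 0xF6

Answer: 0xF6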